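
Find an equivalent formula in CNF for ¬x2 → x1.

¬x2 → x1
⇔ ¬¬x2 ∨ x1
⇔ x2 ∨ x1

x2 ∨ x1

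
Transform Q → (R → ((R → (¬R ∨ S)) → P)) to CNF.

¬Q ∨ ¬R ∨ ¬S ∨ P

Q → (R → ((R → (¬R ∨ S)) → P))
≡ ¬Q ∨ (R → ((R → (¬R ∨ S)) → P))   [eliminate →]
≡ ¬Q ∨ ¬R ∨ ((R → (¬R ∨ S)) → P)   [eliminate →]
≡ ¬Q ∨ ¬R ∨ ¬(R → (¬R ∨ S)) ∨ P   [eliminate →]
≡ ¬Q ∨ ¬R ∨ ¬(¬R ∨ ¬R ∨ S) ∨ P   [eliminate →]
≡ ¬Q ∨ ¬R ∨ (¬¬R ∧ ¬¬R ∧ ¬S) ∨ P   [De Morgan]
≡ ¬Q ∨ ¬R ∨ (R ∧ ¬¬R ∧ ¬S) ∨ P   [double negation]
≡ ¬Q ∨ ¬R ∨ (R ∧ R ∧ ¬S) ∨ P   [double negation]
≡ (¬Q ∨ ¬R ∨ R ∨ P) ∧ (¬Q ∨ ¬R ∨ R ∨ P) ∧ (¬Q ∨ ¬R ∨ ¬S ∨ P)   [distribute ∨ over ∧]
≡ ¬Q ∨ ¬R ∨ ¬S ∨ P   [simplify]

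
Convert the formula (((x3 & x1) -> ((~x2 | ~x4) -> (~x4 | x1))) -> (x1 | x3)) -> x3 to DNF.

(((x3 & x1) -> ((~x2 | ~x4) -> (~x4 | x1))) -> (x1 | x3)) -> x3
≡ ~(((x3 & x1) -> ((~x2 | ~x4) -> (~x4 | x1))) -> (x1 | x3)) | x3
≡ ~(~((x3 & x1) -> ((~x2 | ~x4) -> (~x4 | x1))) | x1 | x3) | x3
≡ ~(~(~(x3 & x1) | ((~x2 | ~x4) -> (~x4 | x1))) | x1 | x3) | x3
≡ ~(~(~(x3 & x1) | ~(~x2 | ~x4) | ~x4 | x1) | x1 | x3) | x3
≡ (~~(~(x3 & x1) | ~(~x2 | ~x4) | ~x4 | x1) & ~x1 & ~x3) | x3
≡ ((~(x3 & x1) | ~(~x2 | ~x4) | ~x4 | x1) & ~x1 & ~x3) | x3
≡ ((~x3 | ~x1 | ~(~x2 | ~x4) | ~x4 | x1) & ~x1 & ~x3) | x3
≡ ((~x3 | ~x1 | (~~x2 & ~~x4) | ~x4 | x1) & ~x1 & ~x3) | x3
≡ ((~x3 | ~x1 | (x2 & ~~x4) | ~x4 | x1) & ~x1 & ~x3) | x3
≡ ((~x3 | ~x1 | (x2 & x4) | ~x4 | x1) & ~x1 & ~x3) | x3
≡ (~x3 & ~x1 & ~x3) | (~x1 & ~x1 & ~x3) | (x2 & x4 & ~x1 & ~x3) | (~x4 & ~x1 & ~x3) | (x1 & ~x1 & ~x3) | x3
≡ (~x3 & ~x1) | x3

(~x3 & ~x1) | x3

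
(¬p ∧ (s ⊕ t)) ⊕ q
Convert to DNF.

(¬p ∧ s ∧ ¬t ∧ ¬q) ∨ (¬p ∧ ¬s ∧ t ∧ ¬q) ∨ (p ∧ q) ∨ (¬s ∧ ¬t ∧ q) ∨ (t ∧ s ∧ q)

(¬p ∧ (s ⊕ t)) ⊕ q
≡ (¬p ∧ (s ⊕ t) ∧ ¬q) ∨ (¬(¬p ∧ (s ⊕ t)) ∧ q)   [expand ⊕]
≡ (¬p ∧ ((s ∧ ¬t) ∨ (¬s ∧ t)) ∧ ¬q) ∨ (¬(¬p ∧ (s ⊕ t)) ∧ q)   [expand ⊕]
≡ (¬p ∧ ((s ∧ ¬t) ∨ (¬s ∧ t)) ∧ ¬q) ∨ (¬(¬p ∧ ((s ∧ ¬t) ∨ (¬s ∧ t))) ∧ q)   [expand ⊕]
≡ (¬p ∧ ((s ∧ ¬t) ∨ (¬s ∧ t)) ∧ ¬q) ∨ ((¬¬p ∨ ¬((s ∧ ¬t) ∨ (¬s ∧ t))) ∧ q)   [De Morgan]
≡ (¬p ∧ ((s ∧ ¬t) ∨ (¬s ∧ t)) ∧ ¬q) ∨ ((p ∨ ¬((s ∧ ¬t) ∨ (¬s ∧ t))) ∧ q)   [double negation]
≡ (¬p ∧ ((s ∧ ¬t) ∨ (¬s ∧ t)) ∧ ¬q) ∨ ((p ∨ (¬(s ∧ ¬t) ∧ ¬(¬s ∧ t))) ∧ q)   [De Morgan]
≡ (¬p ∧ ((s ∧ ¬t) ∨ (¬s ∧ t)) ∧ ¬q) ∨ ((p ∨ ((¬s ∨ ¬¬t) ∧ ¬(¬s ∧ t))) ∧ q)   [De Morgan]
≡ (¬p ∧ ((s ∧ ¬t) ∨ (¬s ∧ t)) ∧ ¬q) ∨ ((p ∨ ((¬s ∨ t) ∧ ¬(¬s ∧ t))) ∧ q)   [double negation]
≡ (¬p ∧ ((s ∧ ¬t) ∨ (¬s ∧ t)) ∧ ¬q) ∨ ((p ∨ ((¬s ∨ t) ∧ (¬¬s ∨ ¬t))) ∧ q)   [De Morgan]
≡ (¬p ∧ ((s ∧ ¬t) ∨ (¬s ∧ t)) ∧ ¬q) ∨ ((p ∨ ((¬s ∨ t) ∧ (s ∨ ¬t))) ∧ q)   [double negation]
≡ (¬p ∧ s ∧ ¬t ∧ ¬q) ∨ (¬p ∧ ¬s ∧ t ∧ ¬q) ∨ (p ∧ q) ∨ (¬s ∧ s ∧ q) ∨ (¬s ∧ ¬t ∧ q) ∨ (t ∧ s ∧ q) ∨ (t ∧ ¬t ∧ q)   [distribute ∧ over ∨]
≡ (¬p ∧ s ∧ ¬t ∧ ¬q) ∨ (¬p ∧ ¬s ∧ t ∧ ¬q) ∨ (p ∧ q) ∨ (¬s ∧ ¬t ∧ q) ∨ (t ∧ s ∧ q)   [simplify]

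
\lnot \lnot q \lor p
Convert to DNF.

q \lor p

\lnot \lnot q \lor p
= q \lor p   (double negation)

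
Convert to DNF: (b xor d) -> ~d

(b xor d) -> ~d
⇔ ~(b xor d) | ~d   [eliminate ->]
⇔ ~((b & ~d) | (~b & d)) | ~d   [expand xor]
⇔ (~(b & ~d) & ~(~b & d)) | ~d   [De Morgan]
⇔ ((~b | ~~d) & ~(~b & d)) | ~d   [De Morgan]
⇔ ((~b | d) & ~(~b & d)) | ~d   [double negation]
⇔ ((~b | d) & (~~b | ~d)) | ~d   [De Morgan]
⇔ ((~b | d) & (b | ~d)) | ~d   [double negation]
⇔ (~b & b) | (~b & ~d) | (d & b) | (d & ~d) | ~d   [distribute & over |]
⇔ (d & b) | ~d   [simplify]

(d & b) | ~d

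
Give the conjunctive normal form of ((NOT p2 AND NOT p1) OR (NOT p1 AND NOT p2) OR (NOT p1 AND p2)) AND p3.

((NOT p2 AND NOT p1) OR (NOT p1 AND NOT p2) OR (NOT p1 AND p2)) AND p3
≡ (NOT p2 OR NOT p1 OR NOT p1) AND (NOT p2 OR NOT p1 OR p2) AND (NOT p2 OR NOT p2 OR NOT p1) AND (NOT p2 OR NOT p2 OR p2) AND (NOT p1 OR NOT p1 OR NOT p1) AND (NOT p1 OR NOT p1 OR p2) AND (NOT p1 OR NOT p2 OR NOT p1) AND (NOT p1 OR NOT p2 OR p2) AND p3   [distribute OR over AND]
≡ NOT p1 AND p3   [simplify]

NOT p1 AND p3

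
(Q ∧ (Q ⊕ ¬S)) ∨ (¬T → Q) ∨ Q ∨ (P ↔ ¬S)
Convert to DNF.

T ∨ Q ∨ (¬P ∧ S) ∨ (¬S ∧ P)

(Q ∧ (Q ⊕ ¬S)) ∨ (¬T → Q) ∨ Q ∨ (P ↔ ¬S)
⇔ (Q ∧ ((Q ∧ ¬¬S) ∨ (¬Q ∧ ¬S))) ∨ (¬T → Q) ∨ Q ∨ (P ↔ ¬S)   (expand ⊕)
⇔ (Q ∧ ((Q ∧ ¬¬S) ∨ (¬Q ∧ ¬S))) ∨ ¬¬T ∨ Q ∨ Q ∨ (P ↔ ¬S)   (eliminate →)
⇔ (Q ∧ ((Q ∧ ¬¬S) ∨ (¬Q ∧ ¬S))) ∨ ¬¬T ∨ Q ∨ Q ∨ ((P → ¬S) ∧ (¬S → P))   (eliminate ↔)
⇔ (Q ∧ ((Q ∧ ¬¬S) ∨ (¬Q ∧ ¬S))) ∨ ¬¬T ∨ Q ∨ Q ∨ ((¬P ∨ ¬S) ∧ (¬S → P))   (eliminate →)
⇔ (Q ∧ ((Q ∧ ¬¬S) ∨ (¬Q ∧ ¬S))) ∨ ¬¬T ∨ Q ∨ Q ∨ ((¬P ∨ ¬S) ∧ (¬¬S ∨ P))   (eliminate →)
⇔ (Q ∧ ((Q ∧ S) ∨ (¬Q ∧ ¬S))) ∨ ¬¬T ∨ Q ∨ Q ∨ ((¬P ∨ ¬S) ∧ (¬¬S ∨ P))   (double negation)
⇔ (Q ∧ ((Q ∧ S) ∨ (¬Q ∧ ¬S))) ∨ T ∨ Q ∨ Q ∨ ((¬P ∨ ¬S) ∧ (¬¬S ∨ P))   (double negation)
⇔ (Q ∧ ((Q ∧ S) ∨ (¬Q ∧ ¬S))) ∨ T ∨ Q ∨ Q ∨ ((¬P ∨ ¬S) ∧ (S ∨ P))   (double negation)
⇔ (Q ∧ Q ∧ S) ∨ (Q ∧ ¬Q ∧ ¬S) ∨ T ∨ Q ∨ Q ∨ (¬P ∧ S) ∨ (¬P ∧ P) ∨ (¬S ∧ S) ∨ (¬S ∧ P)   (distribute ∧ over ∨)
⇔ T ∨ Q ∨ (¬P ∧ S) ∨ (¬S ∧ P)   (simplify)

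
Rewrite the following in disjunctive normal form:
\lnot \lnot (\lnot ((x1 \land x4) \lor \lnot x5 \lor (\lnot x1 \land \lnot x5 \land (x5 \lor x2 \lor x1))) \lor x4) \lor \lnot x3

\lnot \lnot (\lnot ((x1 \land x4) \lor \lnot x5 \lor (\lnot x1 \land \lnot x5 \land (x5 \lor x2 \lor x1))) \lor x4) \lor \lnot x3
≡ \lnot ((x1 \land x4) \lor \lnot x5 \lor (\lnot x1 \land \lnot x5 \land (x5 \lor x2 \lor x1))) \lor x4 \lor \lnot x3   [double negation]
≡ (\lnot (x1 \land x4) \land \lnot \lnot x5 \land \lnot (\lnot x1 \land \lnot x5 \land (x5 \lor x2 \lor x1))) \lor x4 \lor \lnot x3   [De Morgan]
≡ ((\lnot x1 \lor \lnot x4) \land \lnot \lnot x5 \land \lnot (\lnot x1 \land \lnot x5 \land (x5 \lor x2 \lor x1))) \lor x4 \lor \lnot x3   [De Morgan]
≡ ((\lnot x1 \lor \lnot x4) \land x5 \land \lnot (\lnot x1 \land \lnot x5 \land (x5 \lor x2 \lor x1))) \lor x4 \lor \lnot x3   [double negation]
≡ ((\lnot x1 \lor \lnot x4) \land x5 \land (\lnot \lnot x1 \lor \lnot \lnot x5 \lor \lnot (x5 \lor x2 \lor x1))) \lor x4 \lor \lnot x3   [De Morgan]
≡ ((\lnot x1 \lor \lnot x4) \land x5 \land (x1 \lor \lnot \lnot x5 \lor \lnot (x5 \lor x2 \lor x1))) \lor x4 \lor \lnot x3   [double negation]
≡ ((\lnot x1 \lor \lnot x4) \land x5 \land (x1 \lor x5 \lor \lnot (x5 \lor x2 \lor x1))) \lor x4 \lor \lnot x3   [double negation]
≡ ((\lnot x1 \lor \lnot x4) \land x5 \land (x1 \lor x5 \lor (\lnot x5 \land \lnot x2 \land \lnot x1))) \lor x4 \lor \lnot x3   [De Morgan]
≡ (\lnot x1 \land x5 \land x1) \lor (\lnot x1 \land x5 \land x5) \lor (\lnot x1 \land x5 \land \lnot x5 \land \lnot x2 \land \lnot x1) \lor (\lnot x4 \land x5 \land x1) \lor (\lnot x4 \land x5 \land x5) \lor (\lnot x4 \land x5 \land \lnot x5 \land \lnot x2 \land \lnot x1) \lor x4 \lor \lnot x3   [distribute \land over \lor]
≡ (\lnot x1 \land x5) \lor (\lnot x4 \land x5) \lor x4 \lor \lnot x3   [simplify]

(\lnot x1 \land x5) \lor (\lnot x4 \land x5) \lor x4 \lor \lnot x3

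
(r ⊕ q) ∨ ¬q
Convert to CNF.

¬r ∨ ¬q

(r ⊕ q) ∨ ¬q
≡ ((r ∨ q) ∧ ¬(r ∧ q)) ∨ ¬q   [expand ⊕]
≡ ((r ∨ q) ∧ (¬r ∨ ¬q)) ∨ ¬q   [De Morgan]
≡ (r ∨ q ∨ ¬q) ∧ (¬r ∨ ¬q ∨ ¬q)   [distribute ∨ over ∧]
≡ ¬r ∨ ¬q   [simplify]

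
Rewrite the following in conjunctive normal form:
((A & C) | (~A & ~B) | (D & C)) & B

(A | ~B | D) & (C | ~A) & (C | ~B) & B

((A & C) | (~A & ~B) | (D & C)) & B
⇔ (A | ~A | D) & (A | ~A | C) & (A | ~B | D) & (A | ~B | C) & (C | ~A | D) & (C | ~A | C) & (C | ~B | D) & (C | ~B | C) & B   [distribute | over &]
⇔ (A | ~B | D) & (C | ~A) & (C | ~B) & B   [simplify]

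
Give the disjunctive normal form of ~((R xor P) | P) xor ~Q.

(~R & ~P & Q) | (R & ~P & ~Q) | (P & ~Q)

~((R xor P) | P) xor ~Q
≡ (~((R xor P) | P) & ~~Q) | (~~((R xor P) | P) & ~Q)   — expand xor
≡ (~((R & ~P) | (~R & P) | P) & ~~Q) | (~~((R xor P) | P) & ~Q)   — expand xor
≡ (~((R & ~P) | (~R & P) | P) & ~~Q) | (~~((R & ~P) | (~R & P) | P) & ~Q)   — expand xor
≡ (~(R & ~P) & ~(~R & P) & ~P & ~~Q) | (~~((R & ~P) | (~R & P) | P) & ~Q)   — De Morgan
≡ ((~R | ~~P) & ~(~R & P) & ~P & ~~Q) | (~~((R & ~P) | (~R & P) | P) & ~Q)   — De Morgan
≡ ((~R | P) & ~(~R & P) & ~P & ~~Q) | (~~((R & ~P) | (~R & P) | P) & ~Q)   — double negation
≡ ((~R | P) & (~~R | ~P) & ~P & ~~Q) | (~~((R & ~P) | (~R & P) | P) & ~Q)   — De Morgan
≡ ((~R | P) & (R | ~P) & ~P & ~~Q) | (~~((R & ~P) | (~R & P) | P) & ~Q)   — double negation
≡ ((~R | P) & (R | ~P) & ~P & Q) | (~~((R & ~P) | (~R & P) | P) & ~Q)   — double negation
≡ ((~R | P) & (R | ~P) & ~P & Q) | (((R & ~P) | (~R & P) | P) & ~Q)   — double negation
≡ (~R & R & ~P & Q) | (~R & ~P & ~P & Q) | (P & R & ~P & Q) | (P & ~P & ~P & Q) | (R & ~P & ~Q) | (~R & P & ~Q) | (P & ~Q)   — distribute & over |
≡ (~R & ~P & Q) | (R & ~P & ~Q) | (P & ~Q)   — simplify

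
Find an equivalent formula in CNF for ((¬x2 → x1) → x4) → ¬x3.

((¬x2 → x1) → x4) → ¬x3
⇔ ¬((¬x2 → x1) → x4) ∨ ¬x3   — eliminate →
⇔ ¬(¬(¬x2 → x1) ∨ x4) ∨ ¬x3   — eliminate →
⇔ ¬(¬(¬¬x2 ∨ x1) ∨ x4) ∨ ¬x3   — eliminate →
⇔ (¬¬(¬¬x2 ∨ x1) ∧ ¬x4) ∨ ¬x3   — De Morgan
⇔ ((¬¬x2 ∨ x1) ∧ ¬x4) ∨ ¬x3   — double negation
⇔ ((x2 ∨ x1) ∧ ¬x4) ∨ ¬x3   — double negation
⇔ (x2 ∨ x1 ∨ ¬x3) ∧ (¬x4 ∨ ¬x3)   — distribute ∨ over ∧

(x2 ∨ x1 ∨ ¬x3) ∧ (¬x4 ∨ ¬x3)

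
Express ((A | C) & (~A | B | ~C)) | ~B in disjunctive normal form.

(A & B) | (A & ~C) | (C & ~A) | (C & B) | ~B

((A | C) & (~A | B | ~C)) | ~B
≡ (A & ~A) | (A & B) | (A & ~C) | (C & ~A) | (C & B) | (C & ~C) | ~B   [distribute & over |]
≡ (A & B) | (A & ~C) | (C & ~A) | (C & B) | ~B   [simplify]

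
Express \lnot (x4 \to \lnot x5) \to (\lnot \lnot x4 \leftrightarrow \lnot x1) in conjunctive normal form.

\lnot (x4 \to \lnot x5) \to (\lnot \lnot x4 \leftrightarrow \lnot x1)
≡ \lnot \lnot (x4 \to \lnot x5) \lor (\lnot \lnot x4 \leftrightarrow \lnot x1)   (eliminate \to)
≡ \lnot \lnot (\lnot x4 \lor \lnot x5) \lor (\lnot \lnot x4 \leftrightarrow \lnot x1)   (eliminate \to)
≡ \lnot \lnot (\lnot x4 \lor \lnot x5) \lor ((\lnot \lnot x4 \to \lnot x1) \land (\lnot x1 \to \lnot \lnot x4))   (eliminate \leftrightarrow)
≡ \lnot \lnot (\lnot x4 \lor \lnot x5) \lor ((\lnot \lnot \lnot x4 \lor \lnot x1) \land (\lnot x1 \to \lnot \lnot x4))   (eliminate \to)
≡ \lnot \lnot (\lnot x4 \lor \lnot x5) \lor ((\lnot \lnot \lnot x4 \lor \lnot x1) \land (\lnot \lnot x1 \lor \lnot \lnot x4))   (eliminate \to)
≡ \lnot x4 \lor \lnot x5 \lor ((\lnot \lnot \lnot x4 \lor \lnot x1) \land (\lnot \lnot x1 \lor \lnot \lnot x4))   (double negation)
≡ \lnot x4 \lor \lnot x5 \lor ((\lnot x4 \lor \lnot x1) \land (\lnot \lnot x1 \lor \lnot \lnot x4))   (double negation)
≡ \lnot x4 \lor \lnot x5 \lor ((\lnot x4 \lor \lnot x1) \land (x1 \lor \lnot \lnot x4))   (double negation)
≡ \lnot x4 \lor \lnot x5 \lor ((\lnot x4 \lor \lnot x1) \land (x1 \lor x4))   (double negation)
≡ (\lnot x4 \lor \lnot x5 \lor \lnot x4 \lor \lnot x1) \land (\lnot x4 \lor \lnot x5 \lor x1 \lor x4)   (distribute \lor over \land)
≡ \lnot x4 \lor \lnot x5 \lor \lnot x1   (simplify)

\lnot x4 \lor \lnot x5 \lor \lnot x1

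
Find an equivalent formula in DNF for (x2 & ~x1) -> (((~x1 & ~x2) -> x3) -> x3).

(x2 & ~x1) -> (((~x1 & ~x2) -> x3) -> x3)
= ~(x2 & ~x1) | (((~x1 & ~x2) -> x3) -> x3)   [eliminate ->]
= ~(x2 & ~x1) | ~((~x1 & ~x2) -> x3) | x3   [eliminate ->]
= ~(x2 & ~x1) | ~(~(~x1 & ~x2) | x3) | x3   [eliminate ->]
= ~x2 | ~~x1 | ~(~(~x1 & ~x2) | x3) | x3   [De Morgan]
= ~x2 | x1 | ~(~(~x1 & ~x2) | x3) | x3   [double negation]
= ~x2 | x1 | (~~(~x1 & ~x2) & ~x3) | x3   [De Morgan]
= ~x2 | x1 | (~x1 & ~x2 & ~x3) | x3   [double negation]
= ~x2 | x1 | x3   [simplify]

~x2 | x1 | x3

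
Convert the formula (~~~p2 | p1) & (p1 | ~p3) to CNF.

(~~~p2 | p1) & (p1 | ~p3)
⇔ (~p2 | p1) & (p1 | ~p3)

(~p2 | p1) & (p1 | ~p3)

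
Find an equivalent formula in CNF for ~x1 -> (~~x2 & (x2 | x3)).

~x1 -> (~~x2 & (x2 | x3))
≡ ~~x1 | (~~x2 & (x2 | x3))   [eliminate ->]
≡ x1 | (~~x2 & (x2 | x3))   [double negation]
≡ x1 | (x2 & (x2 | x3))   [double negation]
≡ (x1 | x2) & (x1 | x2 | x3)   [distribute | over &]
≡ x1 | x2   [simplify]

x1 | x2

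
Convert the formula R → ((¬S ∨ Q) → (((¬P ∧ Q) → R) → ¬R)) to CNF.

(¬R ∨ S) ∧ (¬R ∨ ¬Q)

R → ((¬S ∨ Q) → (((¬P ∧ Q) → R) → ¬R))
≡ ¬R ∨ ((¬S ∨ Q) → (((¬P ∧ Q) → R) → ¬R))
≡ ¬R ∨ ¬(¬S ∨ Q) ∨ (((¬P ∧ Q) → R) → ¬R)
≡ ¬R ∨ ¬(¬S ∨ Q) ∨ ¬((¬P ∧ Q) → R) ∨ ¬R
≡ ¬R ∨ ¬(¬S ∨ Q) ∨ ¬(¬(¬P ∧ Q) ∨ R) ∨ ¬R
≡ ¬R ∨ (¬¬S ∧ ¬Q) ∨ ¬(¬(¬P ∧ Q) ∨ R) ∨ ¬R
≡ ¬R ∨ (S ∧ ¬Q) ∨ ¬(¬(¬P ∧ Q) ∨ R) ∨ ¬R
≡ ¬R ∨ (S ∧ ¬Q) ∨ (¬¬(¬P ∧ Q) ∧ ¬R) ∨ ¬R
≡ ¬R ∨ (S ∧ ¬Q) ∨ (¬P ∧ Q ∧ ¬R) ∨ ¬R
≡ (¬R ∨ S ∨ ¬P ∨ ¬R) ∧ (¬R ∨ S ∨ Q ∨ ¬R) ∧ (¬R ∨ S ∨ ¬R ∨ ¬R) ∧ (¬R ∨ ¬Q ∨ ¬P ∨ ¬R) ∧ (¬R ∨ ¬Q ∨ Q ∨ ¬R) ∧ (¬R ∨ ¬Q ∨ ¬R ∨ ¬R)
≡ (¬R ∨ S) ∧ (¬R ∨ ¬Q)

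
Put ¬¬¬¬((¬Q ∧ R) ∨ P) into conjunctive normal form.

(¬Q ∨ P) ∧ (R ∨ P)

¬¬¬¬((¬Q ∧ R) ∨ P)
≡ ¬¬((¬Q ∧ R) ∨ P)
≡ (¬Q ∧ R) ∨ P
≡ (¬Q ∨ P) ∧ (R ∨ P)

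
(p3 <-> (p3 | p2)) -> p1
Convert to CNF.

(p3 <-> (p3 | p2)) -> p1
⇔ ~(p3 <-> (p3 | p2)) | p1
⇔ ~((p3 -> (p3 | p2)) & ((p3 | p2) -> p3)) | p1
⇔ ~((~p3 | p3 | p2) & ((p3 | p2) -> p3)) | p1
⇔ ~((~p3 | p3 | p2) & (~(p3 | p2) | p3)) | p1
⇔ ~(~p3 | p3 | p2) | ~(~(p3 | p2) | p3) | p1
⇔ (~~p3 & ~p3 & ~p2) | ~(~(p3 | p2) | p3) | p1
⇔ (p3 & ~p3 & ~p2) | ~(~(p3 | p2) | p3) | p1
⇔ (p3 & ~p3 & ~p2) | (~~(p3 | p2) & ~p3) | p1
⇔ (p3 & ~p3 & ~p2) | ((p3 | p2) & ~p3) | p1
⇔ (p3 | p3 | p2 | p1) & (p3 | ~p3 | p1) & (~p3 | p3 | p2 | p1) & (~p3 | ~p3 | p1) & (~p2 | p3 | p2 | p1) & (~p2 | ~p3 | p1)
⇔ (p3 | p2 | p1) & (~p3 | p1)

(p3 | p2 | p1) & (~p3 | p1)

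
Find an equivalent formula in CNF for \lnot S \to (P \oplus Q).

(S \lor P \lor Q) \land (S \lor \lnot P \lor \lnot Q)

\lnot S \to (P \oplus Q)
≡ \lnot \lnot S \lor (P \oplus Q)   (eliminate \to)
≡ \lnot \lnot S \lor ((P \lor Q) \land \lnot (P \land Q))   (expand \oplus)
≡ S \lor ((P \lor Q) \land \lnot (P \land Q))   (double negation)
≡ S \lor ((P \lor Q) \land (\lnot P \lor \lnot Q))   (De Morgan)
≡ (S \lor P \lor Q) \land (S \lor \lnot P \lor \lnot Q)   (distribute \lor over \land)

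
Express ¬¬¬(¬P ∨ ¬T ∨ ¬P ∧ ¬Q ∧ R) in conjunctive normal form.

P ∧ T

¬¬¬(¬P ∨ ¬T ∨ ¬P ∧ ¬Q ∧ R)
≡ ¬(¬P ∨ ¬T ∨ ¬P ∧ ¬Q ∧ R)   (double negation)
≡ ¬¬P ∧ ¬¬T ∧ ¬(¬P ∧ ¬Q ∧ R)   (De Morgan)
≡ P ∧ ¬¬T ∧ ¬(¬P ∧ ¬Q ∧ R)   (double negation)
≡ P ∧ T ∧ ¬(¬P ∧ ¬Q ∧ R)   (double negation)
≡ P ∧ T ∧ (¬¬P ∨ ¬¬Q ∨ ¬R)   (De Morgan)
≡ P ∧ T ∧ (P ∨ ¬¬Q ∨ ¬R)   (double negation)
≡ P ∧ T ∧ (P ∨ Q ∨ ¬R)   (double negation)
≡ P ∧ T   (simplify)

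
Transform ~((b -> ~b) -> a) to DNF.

~((b -> ~b) -> a)
= ~(~(b -> ~b) | a)   — eliminate ->
= ~(~(~b | ~b) | a)   — eliminate ->
= ~~(~b | ~b) & ~a   — De Morgan
= (~b | ~b) & ~a   — double negation
= (~b & ~a) | (~b & ~a)   — distribute & over |
= ~b & ~a   — simplify

~b & ~a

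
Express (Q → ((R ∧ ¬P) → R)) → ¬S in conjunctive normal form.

(Q ∨ ¬S) ∧ (R ∨ ¬S) ∧ (¬P ∨ ¬S) ∧ (¬R ∨ ¬S)

(Q → ((R ∧ ¬P) → R)) → ¬S
= ¬(Q → ((R ∧ ¬P) → R)) ∨ ¬S   [eliminate →]
= ¬(¬Q ∨ ((R ∧ ¬P) → R)) ∨ ¬S   [eliminate →]
= ¬(¬Q ∨ ¬(R ∧ ¬P) ∨ R) ∨ ¬S   [eliminate →]
= (¬¬Q ∧ ¬¬(R ∧ ¬P) ∧ ¬R) ∨ ¬S   [De Morgan]
= (Q ∧ ¬¬(R ∧ ¬P) ∧ ¬R) ∨ ¬S   [double negation]
= (Q ∧ R ∧ ¬P ∧ ¬R) ∨ ¬S   [double negation]
= (Q ∨ ¬S) ∧ (R ∨ ¬S) ∧ (¬P ∨ ¬S) ∧ (¬R ∨ ¬S)   [distribute ∨ over ∧]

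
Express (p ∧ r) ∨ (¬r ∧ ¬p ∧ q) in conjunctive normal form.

(p ∨ ¬r) ∧ (p ∨ q) ∧ (r ∨ ¬p) ∧ (r ∨ q)

(p ∧ r) ∨ (¬r ∧ ¬p ∧ q)
≡ (p ∨ ¬r) ∧ (p ∨ ¬p) ∧ (p ∨ q) ∧ (r ∨ ¬r) ∧ (r ∨ ¬p) ∧ (r ∨ q)   [distribute ∨ over ∧]
≡ (p ∨ ¬r) ∧ (p ∨ q) ∧ (r ∨ ¬p) ∧ (r ∨ q)   [simplify]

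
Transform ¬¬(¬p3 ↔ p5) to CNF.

(p3 ∨ p5) ∧ (¬p5 ∨ ¬p3)

¬¬(¬p3 ↔ p5)
≡ ¬¬((¬p3 → p5) ∧ (p5 → ¬p3))   [eliminate ↔]
≡ ¬¬((¬¬p3 ∨ p5) ∧ (p5 → ¬p3))   [eliminate →]
≡ ¬¬((¬¬p3 ∨ p5) ∧ (¬p5 ∨ ¬p3))   [eliminate →]
≡ (¬¬p3 ∨ p5) ∧ (¬p5 ∨ ¬p3)   [double negation]
≡ (p3 ∨ p5) ∧ (¬p5 ∨ ¬p3)   [double negation]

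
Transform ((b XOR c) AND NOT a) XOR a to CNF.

(b OR c OR a) AND (NOT b OR NOT c OR a)

((b XOR c) AND NOT a) XOR a
≡ (((b XOR c) AND NOT a) OR a) AND NOT ((b XOR c) AND NOT a AND a)
≡ (((b OR c) AND NOT (b AND c) AND NOT a) OR a) AND NOT ((b XOR c) AND NOT a AND a)
≡ (((b OR c) AND NOT (b AND c) AND NOT a) OR a) AND NOT ((b OR c) AND NOT (b AND c) AND NOT a AND a)
≡ (((b OR c) AND (NOT b OR NOT c) AND NOT a) OR a) AND NOT ((b OR c) AND NOT (b AND c) AND NOT a AND a)
≡ (((b OR c) AND (NOT b OR NOT c) AND NOT a) OR a) AND (NOT (b OR c) OR NOT NOT (b AND c) OR NOT NOT a OR NOT a)
≡ (((b OR c) AND (NOT b OR NOT c) AND NOT a) OR a) AND ((NOT b AND NOT c) OR NOT NOT (b AND c) OR NOT NOT a OR NOT a)
≡ (((b OR c) AND (NOT b OR NOT c) AND NOT a) OR a) AND ((NOT b AND NOT c) OR (b AND c) OR NOT NOT a OR NOT a)
≡ (((b OR c) AND (NOT b OR NOT c) AND NOT a) OR a) AND ((NOT b AND NOT c) OR (b AND c) OR a OR NOT a)
≡ (b OR c OR a) AND (NOT b OR NOT c OR a) AND (NOT a OR a) AND (NOT b OR b OR a OR NOT a) AND (NOT b OR c OR a OR NOT a) AND (NOT c OR b OR a OR NOT a) AND (NOT c OR c OR a OR NOT a)
≡ (b OR c OR a) AND (NOT b OR NOT c OR a)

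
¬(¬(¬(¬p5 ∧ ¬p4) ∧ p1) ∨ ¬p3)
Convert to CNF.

¬(¬(¬(¬p5 ∧ ¬p4) ∧ p1) ∨ ¬p3)
≡ ¬¬(¬(¬p5 ∧ ¬p4) ∧ p1) ∧ ¬¬p3   [De Morgan]
≡ ¬(¬p5 ∧ ¬p4) ∧ p1 ∧ ¬¬p3   [double negation]
≡ (¬¬p5 ∨ ¬¬p4) ∧ p1 ∧ ¬¬p3   [De Morgan]
≡ (p5 ∨ ¬¬p4) ∧ p1 ∧ ¬¬p3   [double negation]
≡ (p5 ∨ p4) ∧ p1 ∧ ¬¬p3   [double negation]
≡ (p5 ∨ p4) ∧ p1 ∧ p3   [double negation]

(p5 ∨ p4) ∧ p1 ∧ p3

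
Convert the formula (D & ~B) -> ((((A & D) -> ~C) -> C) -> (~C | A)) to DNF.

~D | B | ~C | A

(D & ~B) -> ((((A & D) -> ~C) -> C) -> (~C | A))
= ~(D & ~B) | ((((A & D) -> ~C) -> C) -> (~C | A))   [eliminate ->]
= ~(D & ~B) | ~(((A & D) -> ~C) -> C) | ~C | A   [eliminate ->]
= ~(D & ~B) | ~(~((A & D) -> ~C) | C) | ~C | A   [eliminate ->]
= ~(D & ~B) | ~(~(~(A & D) | ~C) | C) | ~C | A   [eliminate ->]
= ~D | ~~B | ~(~(~(A & D) | ~C) | C) | ~C | A   [De Morgan]
= ~D | B | ~(~(~(A & D) | ~C) | C) | ~C | A   [double negation]
= ~D | B | (~~(~(A & D) | ~C) & ~C) | ~C | A   [De Morgan]
= ~D | B | ((~(A & D) | ~C) & ~C) | ~C | A   [double negation]
= ~D | B | ((~A | ~D | ~C) & ~C) | ~C | A   [De Morgan]
= ~D | B | (~A & ~C) | (~D & ~C) | (~C & ~C) | ~C | A   [distribute & over |]
= ~D | B | ~C | A   [simplify]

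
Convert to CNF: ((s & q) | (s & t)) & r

((s & q) | (s & t)) & r
≡ (s | s) & (s | t) & (q | s) & (q | t) & r   [distribute | over &]
≡ s & (q | t) & r   [simplify]

s & (q | t) & r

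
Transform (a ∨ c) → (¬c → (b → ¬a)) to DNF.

c ∨ ¬b ∨ ¬a

(a ∨ c) → (¬c → (b → ¬a))
≡ ¬(a ∨ c) ∨ (¬c → (b → ¬a))   [eliminate →]
≡ ¬(a ∨ c) ∨ ¬¬c ∨ (b → ¬a)   [eliminate →]
≡ ¬(a ∨ c) ∨ ¬¬c ∨ ¬b ∨ ¬a   [eliminate →]
≡ (¬a ∧ ¬c) ∨ ¬¬c ∨ ¬b ∨ ¬a   [De Morgan]
≡ (¬a ∧ ¬c) ∨ c ∨ ¬b ∨ ¬a   [double negation]
≡ c ∨ ¬b ∨ ¬a   [simplify]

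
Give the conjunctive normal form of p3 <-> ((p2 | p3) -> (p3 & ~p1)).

(~p3 | ~p1) & (p2 | p3)

p3 <-> ((p2 | p3) -> (p3 & ~p1))
= (p3 -> ((p2 | p3) -> (p3 & ~p1))) & (((p2 | p3) -> (p3 & ~p1)) -> p3)   [eliminate <->]
= (~p3 | ((p2 | p3) -> (p3 & ~p1))) & (((p2 | p3) -> (p3 & ~p1)) -> p3)   [eliminate ->]
= (~p3 | ~(p2 | p3) | (p3 & ~p1)) & (((p2 | p3) -> (p3 & ~p1)) -> p3)   [eliminate ->]
= (~p3 | ~(p2 | p3) | (p3 & ~p1)) & (~((p2 | p3) -> (p3 & ~p1)) | p3)   [eliminate ->]
= (~p3 | ~(p2 | p3) | (p3 & ~p1)) & (~(~(p2 | p3) | (p3 & ~p1)) | p3)   [eliminate ->]
= (~p3 | (~p2 & ~p3) | (p3 & ~p1)) & (~(~(p2 | p3) | (p3 & ~p1)) | p3)   [De Morgan]
= (~p3 | (~p2 & ~p3) | (p3 & ~p1)) & ((~~(p2 | p3) & ~(p3 & ~p1)) | p3)   [De Morgan]
= (~p3 | (~p2 & ~p3) | (p3 & ~p1)) & (((p2 | p3) & ~(p3 & ~p1)) | p3)   [double negation]
= (~p3 | (~p2 & ~p3) | (p3 & ~p1)) & (((p2 | p3) & (~p3 | ~~p1)) | p3)   [De Morgan]
= (~p3 | (~p2 & ~p3) | (p3 & ~p1)) & (((p2 | p3) & (~p3 | p1)) | p3)   [double negation]
= (~p3 | ~p2 | p3) & (~p3 | ~p2 | ~p1) & (~p3 | ~p3 | p3) & (~p3 | ~p3 | ~p1) & (p2 | p3 | p3) & (~p3 | p1 | p3)   [distribute | over &]
= (~p3 | ~p1) & (p2 | p3)   [simplify]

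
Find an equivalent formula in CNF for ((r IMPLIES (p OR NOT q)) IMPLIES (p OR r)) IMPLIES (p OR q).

((r IMPLIES (p OR NOT q)) IMPLIES (p OR r)) IMPLIES (p OR q)
≡ NOT ((r IMPLIES (p OR NOT q)) IMPLIES (p OR r)) OR p OR q   [eliminate IMPLIES]
≡ NOT (NOT (r IMPLIES (p OR NOT q)) OR p OR r) OR p OR q   [eliminate IMPLIES]
≡ NOT (NOT (NOT r OR p OR NOT q) OR p OR r) OR p OR q   [eliminate IMPLIES]
≡ (NOT NOT (NOT r OR p OR NOT q) AND NOT p AND NOT r) OR p OR q   [De Morgan]
≡ ((NOT r OR p OR NOT q) AND NOT p AND NOT r) OR p OR q   [double negation]
≡ (NOT r OR p OR NOT q OR p OR q) AND (NOT p OR p OR q) AND (NOT r OR p OR q)   [distribute OR over AND]
≡ NOT r OR p OR q   [simplify]

NOT r OR p OR q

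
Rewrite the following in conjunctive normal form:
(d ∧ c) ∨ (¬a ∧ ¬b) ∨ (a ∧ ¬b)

(d ∧ c) ∨ (¬a ∧ ¬b) ∨ (a ∧ ¬b)
≡ (d ∨ ¬a ∨ a) ∧ (d ∨ ¬a ∨ ¬b) ∧ (d ∨ ¬b ∨ a) ∧ (d ∨ ¬b ∨ ¬b) ∧ (c ∨ ¬a ∨ a) ∧ (c ∨ ¬a ∨ ¬b) ∧ (c ∨ ¬b ∨ a) ∧ (c ∨ ¬b ∨ ¬b)
≡ (d ∨ ¬b) ∧ (c ∨ ¬b)

(d ∨ ¬b) ∧ (c ∨ ¬b)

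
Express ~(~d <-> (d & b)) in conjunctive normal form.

~(~d <-> (d & b))
⇔ ~((~d -> (d & b)) & ((d & b) -> ~d))   — eliminate <->
⇔ ~((~~d | (d & b)) & ((d & b) -> ~d))   — eliminate ->
⇔ ~((~~d | (d & b)) & (~(d & b) | ~d))   — eliminate ->
⇔ ~(~~d | (d & b)) | ~(~(d & b) | ~d)   — De Morgan
⇔ (~~~d & ~(d & b)) | ~(~(d & b) | ~d)   — De Morgan
⇔ (~d & ~(d & b)) | ~(~(d & b) | ~d)   — double negation
⇔ (~d & (~d | ~b)) | ~(~(d & b) | ~d)   — De Morgan
⇔ (~d & (~d | ~b)) | (~~(d & b) & ~~d)   — De Morgan
⇔ (~d & (~d | ~b)) | (d & b & ~~d)   — double negation
⇔ (~d & (~d | ~b)) | (d & b & d)   — double negation
⇔ (~d | d) & (~d | b) & (~d | d) & (~d | ~b | d) & (~d | ~b | b) & (~d | ~b | d)   — distribute | over &
⇔ ~d | b   — simplify

~d | b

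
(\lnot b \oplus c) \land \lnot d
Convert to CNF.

(\lnot b \oplus c) \land \lnot d
= (\lnot b \lor c) \land \lnot (\lnot b \land c) \land \lnot d
= (\lnot b \lor c) \land (\lnot \lnot b \lor \lnot c) \land \lnot d
= (\lnot b \lor c) \land (b \lor \lnot c) \land \lnot d

(\lnot b \lor c) \land (b \lor \lnot c) \land \lnot d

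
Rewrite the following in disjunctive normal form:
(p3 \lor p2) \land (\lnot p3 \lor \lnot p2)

(p3 \land \lnot p2) \lor (p2 \land \lnot p3)

(p3 \lor p2) \land (\lnot p3 \lor \lnot p2)
≡ (p3 \land \lnot p3) \lor (p3 \land \lnot p2) \lor (p2 \land \lnot p3) \lor (p2 \land \lnot p2)
≡ (p3 \land \lnot p2) \lor (p2 \land \lnot p3)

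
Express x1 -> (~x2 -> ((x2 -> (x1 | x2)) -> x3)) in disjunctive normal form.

x1 -> (~x2 -> ((x2 -> (x1 | x2)) -> x3))
≡ ~x1 | (~x2 -> ((x2 -> (x1 | x2)) -> x3))   [eliminate ->]
≡ ~x1 | ~~x2 | ((x2 -> (x1 | x2)) -> x3)   [eliminate ->]
≡ ~x1 | ~~x2 | ~(x2 -> (x1 | x2)) | x3   [eliminate ->]
≡ ~x1 | ~~x2 | ~(~x2 | x1 | x2) | x3   [eliminate ->]
≡ ~x1 | x2 | ~(~x2 | x1 | x2) | x3   [double negation]
≡ ~x1 | x2 | (~~x2 & ~x1 & ~x2) | x3   [De Morgan]
≡ ~x1 | x2 | (x2 & ~x1 & ~x2) | x3   [double negation]
≡ ~x1 | x2 | x3   [simplify]

~x1 | x2 | x3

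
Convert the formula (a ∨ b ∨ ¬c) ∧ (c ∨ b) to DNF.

(a ∨ b ∨ ¬c) ∧ (c ∨ b)
≡ a ∧ c ∨ a ∧ b ∨ b ∧ c ∨ b ∧ b ∨ ¬c ∧ c ∨ ¬c ∧ b   (distribute ∧ over ∨)
≡ a ∧ c ∨ b   (simplify)

a ∧ c ∨ b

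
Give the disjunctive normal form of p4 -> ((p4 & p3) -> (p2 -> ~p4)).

~p4 | ~p3 | ~p2

p4 -> ((p4 & p3) -> (p2 -> ~p4))
≡ ~p4 | ((p4 & p3) -> (p2 -> ~p4))   [eliminate ->]
≡ ~p4 | ~(p4 & p3) | (p2 -> ~p4)   [eliminate ->]
≡ ~p4 | ~(p4 & p3) | ~p2 | ~p4   [eliminate ->]
≡ ~p4 | ~p4 | ~p3 | ~p2 | ~p4   [De Morgan]
≡ ~p4 | ~p3 | ~p2   [simplify]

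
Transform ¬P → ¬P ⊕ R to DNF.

¬P → ¬P ⊕ R
⇔ ¬¬P ∨ (¬P ⊕ R)   — eliminate →
⇔ ¬¬P ∨ ¬P ∧ ¬R ∨ ¬¬P ∧ R   — expand ⊕
⇔ P ∨ ¬P ∧ ¬R ∨ ¬¬P ∧ R   — double negation
⇔ P ∨ ¬P ∧ ¬R ∨ P ∧ R   — double negation
⇔ P ∨ ¬P ∧ ¬R   — simplify

P ∨ ¬P ∧ ¬R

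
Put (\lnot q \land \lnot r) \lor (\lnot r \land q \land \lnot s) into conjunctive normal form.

(\lnot q \lor \lnot s) \land \lnot r

(\lnot q \land \lnot r) \lor (\lnot r \land q \land \lnot s)
≡ (\lnot q \lor \lnot r) \land (\lnot q \lor q) \land (\lnot q \lor \lnot s) \land (\lnot r \lor \lnot r) \land (\lnot r \lor q) \land (\lnot r \lor \lnot s)
≡ (\lnot q \lor \lnot s) \land \lnot r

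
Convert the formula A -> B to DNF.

~A | B

A -> B
≡ ~A | B   [eliminate ->]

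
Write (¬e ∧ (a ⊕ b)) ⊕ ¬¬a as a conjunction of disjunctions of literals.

(¬e ∨ a) ∧ (a ∨ b) ∧ (e ∨ ¬a ∨ b)

(¬e ∧ (a ⊕ b)) ⊕ ¬¬a
= ((¬e ∧ (a ⊕ b)) ∨ ¬¬a) ∧ ¬(¬e ∧ (a ⊕ b) ∧ ¬¬a)   — expand ⊕
= ((¬e ∧ (a ∨ b) ∧ ¬(a ∧ b)) ∨ ¬¬a) ∧ ¬(¬e ∧ (a ⊕ b) ∧ ¬¬a)   — expand ⊕
= ((¬e ∧ (a ∨ b) ∧ ¬(a ∧ b)) ∨ ¬¬a) ∧ ¬(¬e ∧ (a ∨ b) ∧ ¬(a ∧ b) ∧ ¬¬a)   — expand ⊕
= ((¬e ∧ (a ∨ b) ∧ (¬a ∨ ¬b)) ∨ ¬¬a) ∧ ¬(¬e ∧ (a ∨ b) ∧ ¬(a ∧ b) ∧ ¬¬a)   — De Morgan
= ((¬e ∧ (a ∨ b) ∧ (¬a ∨ ¬b)) ∨ a) ∧ ¬(¬e ∧ (a ∨ b) ∧ ¬(a ∧ b) ∧ ¬¬a)   — double negation
= ((¬e ∧ (a ∨ b) ∧ (¬a ∨ ¬b)) ∨ a) ∧ (¬¬e ∨ ¬(a ∨ b) ∨ ¬¬(a ∧ b) ∨ ¬¬¬a)   — De Morgan
= ((¬e ∧ (a ∨ b) ∧ (¬a ∨ ¬b)) ∨ a) ∧ (e ∨ ¬(a ∨ b) ∨ ¬¬(a ∧ b) ∨ ¬¬¬a)   — double negation
= ((¬e ∧ (a ∨ b) ∧ (¬a ∨ ¬b)) ∨ a) ∧ (e ∨ (¬a ∧ ¬b) ∨ ¬¬(a ∧ b) ∨ ¬¬¬a)   — De Morgan
= ((¬e ∧ (a ∨ b) ∧ (¬a ∨ ¬b)) ∨ a) ∧ (e ∨ (¬a ∧ ¬b) ∨ (a ∧ b) ∨ ¬¬¬a)   — double negation
= ((¬e ∧ (a ∨ b) ∧ (¬a ∨ ¬b)) ∨ a) ∧ (e ∨ (¬a ∧ ¬b) ∨ (a ∧ b) ∨ ¬a)   — double negation
= (¬e ∨ a) ∧ (a ∨ b ∨ a) ∧ (¬a ∨ ¬b ∨ a) ∧ (e ∨ ¬a ∨ a ∨ ¬a) ∧ (e ∨ ¬a ∨ b ∨ ¬a) ∧ (e ∨ ¬b ∨ a ∨ ¬a) ∧ (e ∨ ¬b ∨ b ∨ ¬a)   — distribute ∨ over ∧
= (¬e ∨ a) ∧ (a ∨ b) ∧ (e ∨ ¬a ∨ b)   — simplify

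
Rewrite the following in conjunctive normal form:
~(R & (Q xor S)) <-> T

~(R & (Q xor S)) <-> T
⇔ (~(R & (Q xor S)) -> T) & (T -> ~(R & (Q xor S)))   — eliminate <->
⇔ (~~(R & (Q xor S)) | T) & (T -> ~(R & (Q xor S)))   — eliminate ->
⇔ (~~(R & (Q | S) & ~(Q & S)) | T) & (T -> ~(R & (Q xor S)))   — expand xor
⇔ (~~(R & (Q | S) & ~(Q & S)) | T) & (~T | ~(R & (Q xor S)))   — eliminate ->
⇔ (~~(R & (Q | S) & ~(Q & S)) | T) & (~T | ~(R & (Q | S) & ~(Q & S)))   — expand xor
⇔ ((R & (Q | S) & ~(Q & S)) | T) & (~T | ~(R & (Q | S) & ~(Q & S)))   — double negation
⇔ ((R & (Q | S) & (~Q | ~S)) | T) & (~T | ~(R & (Q | S) & ~(Q & S)))   — De Morgan
⇔ ((R & (Q | S) & (~Q | ~S)) | T) & (~T | ~R | ~(Q | S) | ~~(Q & S))   — De Morgan
⇔ ((R & (Q | S) & (~Q | ~S)) | T) & (~T | ~R | (~Q & ~S) | ~~(Q & S))   — De Morgan
⇔ ((R & (Q | S) & (~Q | ~S)) | T) & (~T | ~R | (~Q & ~S) | (Q & S))   — double negation
⇔ (R | T) & (Q | S | T) & (~Q | ~S | T) & (~T | ~R | ~Q | Q) & (~T | ~R | ~Q | S) & (~T | ~R | ~S | Q) & (~T | ~R | ~S | S)   — distribute | over &
⇔ (R | T) & (Q | S | T) & (~Q | ~S | T) & (~T | ~R | ~Q | S) & (~T | ~R | ~S | Q)   — simplify

(R | T) & (Q | S | T) & (~Q | ~S | T) & (~T | ~R | ~Q | S) & (~T | ~R | ~S | Q)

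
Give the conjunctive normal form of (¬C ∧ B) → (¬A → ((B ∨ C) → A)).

C ∨ ¬B ∨ A

(¬C ∧ B) → (¬A → ((B ∨ C) → A))
⇔ ¬(¬C ∧ B) ∨ (¬A → ((B ∨ C) → A))   (eliminate →)
⇔ ¬(¬C ∧ B) ∨ ¬¬A ∨ ((B ∨ C) → A)   (eliminate →)
⇔ ¬(¬C ∧ B) ∨ ¬¬A ∨ ¬(B ∨ C) ∨ A   (eliminate →)
⇔ ¬¬C ∨ ¬B ∨ ¬¬A ∨ ¬(B ∨ C) ∨ A   (De Morgan)
⇔ C ∨ ¬B ∨ ¬¬A ∨ ¬(B ∨ C) ∨ A   (double negation)
⇔ C ∨ ¬B ∨ A ∨ ¬(B ∨ C) ∨ A   (double negation)
⇔ C ∨ ¬B ∨ A ∨ (¬B ∧ ¬C) ∨ A   (De Morgan)
⇔ (C ∨ ¬B ∨ A ∨ ¬B ∨ A) ∧ (C ∨ ¬B ∨ A ∨ ¬C ∨ A)   (distribute ∨ over ∧)
⇔ C ∨ ¬B ∨ A   (simplify)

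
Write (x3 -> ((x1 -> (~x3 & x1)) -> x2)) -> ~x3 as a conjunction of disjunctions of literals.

(x3 -> ((x1 -> (~x3 & x1)) -> x2)) -> ~x3
= ~(x3 -> ((x1 -> (~x3 & x1)) -> x2)) | ~x3
= ~(~x3 | ((x1 -> (~x3 & x1)) -> x2)) | ~x3
= ~(~x3 | ~(x1 -> (~x3 & x1)) | x2) | ~x3
= ~(~x3 | ~(~x1 | (~x3 & x1)) | x2) | ~x3
= (~~x3 & ~~(~x1 | (~x3 & x1)) & ~x2) | ~x3
= (x3 & ~~(~x1 | (~x3 & x1)) & ~x2) | ~x3
= (x3 & (~x1 | (~x3 & x1)) & ~x2) | ~x3
= (x3 | ~x3) & (~x1 | ~x3 | ~x3) & (~x1 | x1 | ~x3) & (~x2 | ~x3)
= (~x1 | ~x3) & (~x2 | ~x3)

(~x1 | ~x3) & (~x2 | ~x3)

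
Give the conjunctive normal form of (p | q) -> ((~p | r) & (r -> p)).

(p | q) -> ((~p | r) & (r -> p))
≡ ~(p | q) | ((~p | r) & (r -> p))
≡ ~(p | q) | ((~p | r) & (~r | p))
≡ (~p & ~q) | ((~p | r) & (~r | p))
≡ (~p | ~p | r) & (~p | ~r | p) & (~q | ~p | r) & (~q | ~r | p)
≡ (~p | r) & (~q | ~r | p)

(~p | r) & (~q | ~r | p)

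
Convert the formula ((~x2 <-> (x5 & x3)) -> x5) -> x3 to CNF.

(x2 | x3) & (~x5 | x3)

((~x2 <-> (x5 & x3)) -> x5) -> x3
≡ ~((~x2 <-> (x5 & x3)) -> x5) | x3   (eliminate ->)
≡ ~(~(~x2 <-> (x5 & x3)) | x5) | x3   (eliminate ->)
≡ ~(~((~x2 -> (x5 & x3)) & ((x5 & x3) -> ~x2)) | x5) | x3   (eliminate <->)
≡ ~(~((~~x2 | (x5 & x3)) & ((x5 & x3) -> ~x2)) | x5) | x3   (eliminate ->)
≡ ~(~((~~x2 | (x5 & x3)) & (~(x5 & x3) | ~x2)) | x5) | x3   (eliminate ->)
≡ (~~((~~x2 | (x5 & x3)) & (~(x5 & x3) | ~x2)) & ~x5) | x3   (De Morgan)
≡ ((~~x2 | (x5 & x3)) & (~(x5 & x3) | ~x2) & ~x5) | x3   (double negation)
≡ ((x2 | (x5 & x3)) & (~(x5 & x3) | ~x2) & ~x5) | x3   (double negation)
≡ ((x2 | (x5 & x3)) & (~x5 | ~x3 | ~x2) & ~x5) | x3   (De Morgan)
≡ (x2 | x5 | x3) & (x2 | x3 | x3) & (~x5 | ~x3 | ~x2 | x3) & (~x5 | x3)   (distribute | over &)
≡ (x2 | x3) & (~x5 | x3)   (simplify)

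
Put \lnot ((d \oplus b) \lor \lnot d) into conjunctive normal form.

\lnot ((d \oplus b) \lor \lnot d)
⇔ \lnot (((d \lor b) \land \lnot (d \land b)) \lor \lnot d)   [expand \oplus]
⇔ \lnot ((d \lor b) \land \lnot (d \land b)) \land \lnot \lnot d   [De Morgan]
⇔ (\lnot (d \lor b) \lor \lnot \lnot (d \land b)) \land \lnot \lnot d   [De Morgan]
⇔ ((\lnot d \land \lnot b) \lor \lnot \lnot (d \land b)) \land \lnot \lnot d   [De Morgan]
⇔ ((\lnot d \land \lnot b) \lor (d \land b)) \land \lnot \lnot d   [double negation]
⇔ ((\lnot d \land \lnot b) \lor (d \land b)) \land d   [double negation]
⇔ (\lnot d \lor d) \land (\lnot d \lor b) \land (\lnot b \lor d) \land (\lnot b \lor b) \land d   [distribute \lor over \land]
⇔ (\lnot d \lor b) \land d   [simplify]

(\lnot d \lor b) \land d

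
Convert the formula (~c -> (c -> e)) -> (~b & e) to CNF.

(~c -> (c -> e)) -> (~b & e)
≡ ~(~c -> (c -> e)) | (~b & e)   — eliminate ->
≡ ~(~~c | (c -> e)) | (~b & e)   — eliminate ->
≡ ~(~~c | ~c | e) | (~b & e)   — eliminate ->
≡ (~~~c & ~~c & ~e) | (~b & e)   — De Morgan
≡ (~c & ~~c & ~e) | (~b & e)   — double negation
≡ (~c & c & ~e) | (~b & e)   — double negation
≡ (~c | ~b) & (~c | e) & (c | ~b) & (c | e) & (~e | ~b) & (~e | e)   — distribute | over &
≡ (~c | ~b) & (~c | e) & (c | ~b) & (c | e) & (~e | ~b)   — simplify

(~c | ~b) & (~c | e) & (c | ~b) & (c | e) & (~e | ~b)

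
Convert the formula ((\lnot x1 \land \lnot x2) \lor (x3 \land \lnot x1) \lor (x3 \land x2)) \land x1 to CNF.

(\lnot x1 \lor x3) \land (\lnot x1 \lor x2) \land (\lnot x2 \lor x3) \land x1

((\lnot x1 \land \lnot x2) \lor (x3 \land \lnot x1) \lor (x3 \land x2)) \land x1
≡ (\lnot x1 \lor x3 \lor x3) \land (\lnot x1 \lor x3 \lor x2) \land (\lnot x1 \lor \lnot x1 \lor x3) \land (\lnot x1 \lor \lnot x1 \lor x2) \land (\lnot x2 \lor x3 \lor x3) \land (\lnot x2 \lor x3 \lor x2) \land (\lnot x2 \lor \lnot x1 \lor x3) \land (\lnot x2 \lor \lnot x1 \lor x2) \land x1   [distribute \lor over \land]
≡ (\lnot x1 \lor x3) \land (\lnot x1 \lor x2) \land (\lnot x2 \lor x3) \land x1   [simplify]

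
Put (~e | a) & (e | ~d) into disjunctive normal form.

(~e & ~d) | (a & e) | (a & ~d)

(~e | a) & (e | ~d)
≡ (~e & e) | (~e & ~d) | (a & e) | (a & ~d)   — distribute & over |
≡ (~e & ~d) | (a & e) | (a & ~d)   — simplify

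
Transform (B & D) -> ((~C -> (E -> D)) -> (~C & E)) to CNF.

(~B | ~D | ~C) & (~B | ~D | E)

(B & D) -> ((~C -> (E -> D)) -> (~C & E))
⇔ ~(B & D) | ((~C -> (E -> D)) -> (~C & E))   — eliminate ->
⇔ ~(B & D) | ~(~C -> (E -> D)) | (~C & E)   — eliminate ->
⇔ ~(B & D) | ~(~~C | (E -> D)) | (~C & E)   — eliminate ->
⇔ ~(B & D) | ~(~~C | ~E | D) | (~C & E)   — eliminate ->
⇔ ~B | ~D | ~(~~C | ~E | D) | (~C & E)   — De Morgan
⇔ ~B | ~D | (~~~C & ~~E & ~D) | (~C & E)   — De Morgan
⇔ ~B | ~D | (~C & ~~E & ~D) | (~C & E)   — double negation
⇔ ~B | ~D | (~C & E & ~D) | (~C & E)   — double negation
⇔ (~B | ~D | ~C | ~C) & (~B | ~D | ~C | E) & (~B | ~D | E | ~C) & (~B | ~D | E | E) & (~B | ~D | ~D | ~C) & (~B | ~D | ~D | E)   — distribute | over &
⇔ (~B | ~D | ~C) & (~B | ~D | E)   — simplify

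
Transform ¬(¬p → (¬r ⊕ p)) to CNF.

¬(¬p → (¬r ⊕ p))
⇔ ¬(¬¬p ∨ (¬r ⊕ p))   — eliminate →
⇔ ¬(¬¬p ∨ ((¬r ∨ p) ∧ ¬(¬r ∧ p)))   — expand ⊕
⇔ ¬¬¬p ∧ ¬((¬r ∨ p) ∧ ¬(¬r ∧ p))   — De Morgan
⇔ ¬p ∧ ¬((¬r ∨ p) ∧ ¬(¬r ∧ p))   — double negation
⇔ ¬p ∧ (¬(¬r ∨ p) ∨ ¬¬(¬r ∧ p))   — De Morgan
⇔ ¬p ∧ ((¬¬r ∧ ¬p) ∨ ¬¬(¬r ∧ p))   — De Morgan
⇔ ¬p ∧ ((r ∧ ¬p) ∨ ¬¬(¬r ∧ p))   — double negation
⇔ ¬p ∧ ((r ∧ ¬p) ∨ (¬r ∧ p))   — double negation
⇔ ¬p ∧ (r ∨ ¬r) ∧ (r ∨ p) ∧ (¬p ∨ ¬r) ∧ (¬p ∨ p)   — distribute ∨ over ∧
⇔ ¬p ∧ (r ∨ p)   — simplify

¬p ∧ (r ∨ p)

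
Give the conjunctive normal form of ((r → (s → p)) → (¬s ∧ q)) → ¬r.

((r → (s → p)) → (¬s ∧ q)) → ¬r
≡ ¬((r → (s → p)) → (¬s ∧ q)) ∨ ¬r   — eliminate →
≡ ¬(¬(r → (s → p)) ∨ (¬s ∧ q)) ∨ ¬r   — eliminate →
≡ ¬(¬(¬r ∨ (s → p)) ∨ (¬s ∧ q)) ∨ ¬r   — eliminate →
≡ ¬(¬(¬r ∨ ¬s ∨ p) ∨ (¬s ∧ q)) ∨ ¬r   — eliminate →
≡ (¬¬(¬r ∨ ¬s ∨ p) ∧ ¬(¬s ∧ q)) ∨ ¬r   — De Morgan
≡ ((¬r ∨ ¬s ∨ p) ∧ ¬(¬s ∧ q)) ∨ ¬r   — double negation
≡ ((¬r ∨ ¬s ∨ p) ∧ (¬¬s ∨ ¬q)) ∨ ¬r   — De Morgan
≡ ((¬r ∨ ¬s ∨ p) ∧ (s ∨ ¬q)) ∨ ¬r   — double negation
≡ (¬r ∨ ¬s ∨ p ∨ ¬r) ∧ (s ∨ ¬q ∨ ¬r)   — distribute ∨ over ∧
≡ (¬r ∨ ¬s ∨ p) ∧ (s ∨ ¬q ∨ ¬r)   — simplify

(¬r ∨ ¬s ∨ p) ∧ (s ∨ ¬q ∨ ¬r)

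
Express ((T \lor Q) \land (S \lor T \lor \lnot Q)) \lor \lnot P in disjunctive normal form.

T \lor (Q \land S) \lor \lnot P

((T \lor Q) \land (S \lor T \lor \lnot Q)) \lor \lnot P
⇔ (T \land S) \lor (T \land T) \lor (T \land \lnot Q) \lor (Q \land S) \lor (Q \land T) \lor (Q \land \lnot Q) \lor \lnot P   — distribute \land over \lor
⇔ T \lor (Q \land S) \lor \lnot P   — simplify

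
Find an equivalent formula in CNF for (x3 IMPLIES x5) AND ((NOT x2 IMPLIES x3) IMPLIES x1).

(x3 IMPLIES x5) AND ((NOT x2 IMPLIES x3) IMPLIES x1)
⇔ (NOT x3 OR x5) AND ((NOT x2 IMPLIES x3) IMPLIES x1)
⇔ (NOT x3 OR x5) AND (NOT (NOT x2 IMPLIES x3) OR x1)
⇔ (NOT x3 OR x5) AND (NOT (NOT NOT x2 OR x3) OR x1)
⇔ (NOT x3 OR x5) AND ((NOT NOT NOT x2 AND NOT x3) OR x1)
⇔ (NOT x3 OR x5) AND ((NOT x2 AND NOT x3) OR x1)
⇔ (NOT x3 OR x5) AND (NOT x2 OR x1) AND (NOT x3 OR x1)

(NOT x3 OR x5) AND (NOT x2 OR x1) AND (NOT x3 OR x1)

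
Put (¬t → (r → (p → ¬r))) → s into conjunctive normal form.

(¬t → (r → (p → ¬r))) → s
= ¬(¬t → (r → (p → ¬r))) ∨ s   (eliminate →)
= ¬(¬¬t ∨ (r → (p → ¬r))) ∨ s   (eliminate →)
= ¬(¬¬t ∨ ¬r ∨ (p → ¬r)) ∨ s   (eliminate →)
= ¬(¬¬t ∨ ¬r ∨ ¬p ∨ ¬r) ∨ s   (eliminate →)
= ¬¬¬t ∧ ¬¬r ∧ ¬¬p ∧ ¬¬r ∨ s   (De Morgan)
= ¬t ∧ ¬¬r ∧ ¬¬p ∧ ¬¬r ∨ s   (double negation)
= ¬t ∧ r ∧ ¬¬p ∧ ¬¬r ∨ s   (double negation)
= ¬t ∧ r ∧ p ∧ ¬¬r ∨ s   (double negation)
= ¬t ∧ r ∧ p ∧ r ∨ s   (double negation)
= (¬t ∨ s) ∧ (r ∨ s) ∧ (p ∨ s) ∧ (r ∨ s)   (distribute ∨ over ∧)
= (¬t ∨ s) ∧ (r ∨ s) ∧ (p ∨ s)   (simplify)

(¬t ∨ s) ∧ (r ∨ s) ∧ (p ∨ s)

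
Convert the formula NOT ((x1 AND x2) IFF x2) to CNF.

x2 AND (NOT x2 OR NOT x1)

NOT ((x1 AND x2) IFF x2)
≡ NOT (((x1 AND x2) IMPLIES x2) AND (x2 IMPLIES (x1 AND x2)))   [eliminate IFF]
≡ NOT ((NOT (x1 AND x2) OR x2) AND (x2 IMPLIES (x1 AND x2)))   [eliminate IMPLIES]
≡ NOT ((NOT (x1 AND x2) OR x2) AND (NOT x2 OR (x1 AND x2)))   [eliminate IMPLIES]
≡ NOT (NOT (x1 AND x2) OR x2) OR NOT (NOT x2 OR (x1 AND x2))   [De Morgan]
≡ (NOT NOT (x1 AND x2) AND NOT x2) OR NOT (NOT x2 OR (x1 AND x2))   [De Morgan]
≡ (x1 AND x2 AND NOT x2) OR NOT (NOT x2 OR (x1 AND x2))   [double negation]
≡ (x1 AND x2 AND NOT x2) OR (NOT NOT x2 AND NOT (x1 AND x2))   [De Morgan]
≡ (x1 AND x2 AND NOT x2) OR (x2 AND NOT (x1 AND x2))   [double negation]
≡ (x1 AND x2 AND NOT x2) OR (x2 AND (NOT x1 OR NOT x2))   [De Morgan]
≡ (x1 OR x2) AND (x1 OR NOT x1 OR NOT x2) AND (x2 OR x2) AND (x2 OR NOT x1 OR NOT x2) AND (NOT x2 OR x2) AND (NOT x2 OR NOT x1 OR NOT x2)   [distribute OR over AND]
≡ x2 AND (NOT x2 OR NOT x1)   [simplify]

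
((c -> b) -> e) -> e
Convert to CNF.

((c -> b) -> e) -> e
≡ ~((c -> b) -> e) | e   — eliminate ->
≡ ~(~(c -> b) | e) | e   — eliminate ->
≡ ~(~(~c | b) | e) | e   — eliminate ->
≡ (~~(~c | b) & ~e) | e   — De Morgan
≡ ((~c | b) & ~e) | e   — double negation
≡ (~c | b | e) & (~e | e)   — distribute | over &
≡ ~c | b | e   — simplify

~c | b | e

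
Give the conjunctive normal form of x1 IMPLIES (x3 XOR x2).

x1 IMPLIES (x3 XOR x2)
= NOT x1 OR (x3 XOR x2)   [eliminate IMPLIES]
= NOT x1 OR ((x3 OR x2) AND NOT (x3 AND x2))   [expand XOR]
= NOT x1 OR ((x3 OR x2) AND (NOT x3 OR NOT x2))   [De Morgan]
= (NOT x1 OR x3 OR x2) AND (NOT x1 OR NOT x3 OR NOT x2)   [distribute OR over AND]

(NOT x1 OR x3 OR x2) AND (NOT x1 OR NOT x3 OR NOT x2)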